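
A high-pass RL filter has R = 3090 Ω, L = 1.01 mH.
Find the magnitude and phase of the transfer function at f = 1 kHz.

Step 1 — Angular frequency: ω = 2π·1000 = 6283 rad/s.
Step 2 — Transfer function: H(jω) = jωL/(R + jωL).
Step 3 — Numerator jωL = j·6.346; denominator R + jωL = 3090 + j6.346.
Step 4 — H = 4.218e-06 + j0.002054.
Step 5 — Magnitude: |H| = 0.002054 (-53.7 dB); phase: φ = 89.9°.

|H| = 0.002054 (-53.7 dB), φ = 89.9°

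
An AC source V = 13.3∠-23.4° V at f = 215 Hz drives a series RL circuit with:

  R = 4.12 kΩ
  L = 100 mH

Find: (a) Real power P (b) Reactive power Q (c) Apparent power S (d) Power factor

Step 1 — Angular frequency: ω = 2π·f = 2π·215 = 1351 rad/s.
Step 2 — Component impedances:
  R: Z = R = 4120 Ω
  L: Z = jωL = j·1351·0.1 = 0 + j135.1 Ω
Step 3 — Series combination: Z_total = R + L = 4120 + j135.1 Ω = 4122∠1.9° Ω.
Step 4 — Source phasor: V = 13.3∠-23.4° V = 12.21 - j5.282 V.
Step 5 — Current: I = V / Z = 0.002917 - j0.001378 A = 0.003226∠-25.3° A.
Step 6 — Complex power: S = V·I* = 0.04289 + j0.001406 VA.
Step 7 — Real power: P = Re(S) = 0.04289 W.
Step 8 — Reactive power: Q = Im(S) = 0.001406 VAR.
Step 9 — Apparent power: |S| = 0.04291 VA.
Step 10 — Power factor: PF = P/|S| = 0.9995 (lagging).

(a) P = 0.04289 W  (b) Q = 0.001406 VAR  (c) S = 0.04291 VA  (d) PF = 0.9995 (lagging)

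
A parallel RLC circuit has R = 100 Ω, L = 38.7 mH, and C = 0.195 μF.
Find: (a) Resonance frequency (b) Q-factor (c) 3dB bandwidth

Step 1 — Resonance: ω₀ = 1/√(LC) = 1/√(0.0387·1.95e-07) = 1.151e+04 rad/s.
Step 2 — f₀ = ω₀/(2π) = 1832 Hz.
Step 3 — Parallel Q: Q = R/(ω₀L) = 100/(1.151e+04·0.0387) = 0.2245.
Step 4 — Bandwidth: Δω = ω₀/Q = 5.128e+04 rad/s; BW = Δω/(2π) = 8162 Hz.

(a) f₀ = 1832 Hz  (b) Q = 0.2245  (c) BW = 8162 Hz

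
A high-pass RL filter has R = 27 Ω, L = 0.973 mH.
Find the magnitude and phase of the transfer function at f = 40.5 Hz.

Step 1 — Angular frequency: ω = 2π·40.5 = 254.5 rad/s.
Step 2 — Transfer function: H(jω) = jωL/(R + jωL).
Step 3 — Numerator jωL = j·0.2476; denominator R + jωL = 27 + j0.2476.
Step 4 — H = 8.409e-05 + j0.00917.
Step 5 — Magnitude: |H| = 0.00917 (-40.8 dB); phase: φ = 89.5°.

|H| = 0.00917 (-40.8 dB), φ = 89.5°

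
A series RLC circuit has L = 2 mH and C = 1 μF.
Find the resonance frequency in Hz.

Step 1 — Resonance condition Im(Z)=0 gives ω₀ = 1/√(LC).
Step 2 — ω₀ = 1/√(0.002·1e-06) = 2.236e+04 rad/s.
Step 3 — f₀ = ω₀/(2π) = 3559 Hz.

f₀ = 3559 Hz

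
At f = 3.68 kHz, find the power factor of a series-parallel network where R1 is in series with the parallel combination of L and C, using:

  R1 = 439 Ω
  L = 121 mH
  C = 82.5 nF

Step 1 — Angular frequency: ω = 2π·f = 2π·3680 = 2.312e+04 rad/s.
Step 2 — Component impedances:
  R1: Z = R = 439 Ω
  L: Z = jωL = j·2.312e+04·0.121 = 0 + j2798 Ω
  C: Z = 1/(jωC) = -j/(ω·C) = 0 - j524.2 Ω
Step 3 — Parallel branch: L || C = 1/(1/L + 1/C) = 0 - j645.1 Ω.
Step 4 — Series with R1: Z_total = R1 + (L || C) = 439 - j645.1 Ω = 780.3∠-55.8° Ω.
Step 5 — Power factor: PF = cos(φ) = Re(Z)/|Z| = 439/780.3 = 0.5626.
Step 6 — Type: Im(Z) = -645.1 ⇒ leading (phase φ = -55.8°).

PF = 0.5626 (leading, φ = -55.8°)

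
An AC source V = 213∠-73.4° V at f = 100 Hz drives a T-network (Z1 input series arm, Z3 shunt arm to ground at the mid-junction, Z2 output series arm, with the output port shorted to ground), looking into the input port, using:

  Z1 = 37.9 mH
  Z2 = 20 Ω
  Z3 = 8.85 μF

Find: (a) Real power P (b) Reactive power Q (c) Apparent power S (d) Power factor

Step 1 — Angular frequency: ω = 2π·f = 2π·100 = 628.3 rad/s.
Step 2 — Component impedances:
  Z1: Z = jωL = j·628.3·0.0379 = 0 + j23.81 Ω
  Z2: Z = R = 20 Ω
  Z3: Z = 1/(jωC) = -j/(ω·C) = 0 - j179.8 Ω
Step 3 — With the output port shorted to ground, the output series arm Z2 runs from the junction to ground; the shunt arm Z3 also runs from the junction to ground. They appear in parallel: Z3 || Z2 = 19.76 - j2.197 Ω.
Step 4 — Series with input arm Z1: Z_in = Z1 + (Z3 || Z2) = 19.76 + j21.62 Ω = 29.28∠47.6° Ω.
Step 5 — Source phasor: V = 213∠-73.4° V = 60.85 - j204.1 V.
Step 6 — Current: I = V / Z = -3.743 - j6.236 A = 7.274∠-121.0° A.
Step 7 — Complex power: S = V·I* = 1045 + j1144 VA.
Step 8 — Real power: P = Re(S) = 1045 W.
Step 9 — Reactive power: Q = Im(S) = 1144 VAR.
Step 10 — Apparent power: |S| = 1549 VA.
Step 11 — Power factor: PF = P/|S| = 0.6746 (lagging).

(a) P = 1045 W  (b) Q = 1144 VAR  (c) S = 1549 VA  (d) PF = 0.6746 (lagging)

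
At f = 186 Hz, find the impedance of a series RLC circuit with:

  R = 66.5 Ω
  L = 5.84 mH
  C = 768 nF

Step 1 — Angular frequency: ω = 2π·f = 2π·186 = 1169 rad/s.
Step 2 — Component impedances:
  R: Z = R = 66.5 Ω
  L: Z = jωL = j·1169·0.00584 = 0 + j6.825 Ω
  C: Z = 1/(jωC) = -j/(ω·C) = 0 - j1114 Ω
Step 3 — Series combination: Z_total = R + L + C = 66.5 - j1107 Ω = 1109∠-86.6° Ω.

Z = 66.5 - j1107 Ω = 1109∠-86.6° Ω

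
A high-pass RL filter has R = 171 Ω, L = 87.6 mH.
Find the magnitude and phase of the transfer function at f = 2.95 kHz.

Step 1 — Angular frequency: ω = 2π·2950 = 1.854e+04 rad/s.
Step 2 — Transfer function: H(jω) = jωL/(R + jωL).
Step 3 — Numerator jωL = j·1624; denominator R + jωL = 171 + j1624.
Step 4 — H = 0.989 + j0.1042.
Step 5 — Magnitude: |H| = 0.9945 (-0.0 dB); phase: φ = 6.0°.

|H| = 0.9945 (-0.0 dB), φ = 6.0°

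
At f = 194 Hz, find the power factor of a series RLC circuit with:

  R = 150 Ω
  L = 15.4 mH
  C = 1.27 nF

Step 1 — Angular frequency: ω = 2π·f = 2π·194 = 1219 rad/s.
Step 2 — Component impedances:
  R: Z = R = 150 Ω
  L: Z = jωL = j·1219·0.0154 = 0 + j18.77 Ω
  C: Z = 1/(jωC) = -j/(ω·C) = 0 - j6.46e+05 Ω
Step 3 — Series combination: Z_total = R + L + C = 150 - j6.46e+05 Ω = 6.46e+05∠-90.0° Ω.
Step 4 — Power factor: PF = cos(φ) = Re(Z)/|Z| = 150/6.46e+05 = 0.0002322.
Step 5 — Type: Im(Z) = -6.46e+05 ⇒ leading (phase φ = -90.0°).

PF = 0.0002322 (leading, φ = -90.0°)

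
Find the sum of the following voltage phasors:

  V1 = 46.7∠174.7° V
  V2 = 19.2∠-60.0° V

Step 1 — Convert each phasor to rectangular form:
  V1 = 46.7·(cos(174.7°) + j·sin(174.7°)) = -46.5 + j4.314 V
  V2 = 19.2·(cos(-60.0°) + j·sin(-60.0°)) = 9.6 - j16.63 V
Step 2 — Sum components: V_total = -36.9 - j12.31 V.
Step 3 — Convert to polar: |V_total| = 38.9 V, ∠V_total = -161.5°.

V_total = 38.9∠-161.5° V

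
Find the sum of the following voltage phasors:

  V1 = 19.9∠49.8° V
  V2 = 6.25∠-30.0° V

Step 1 — Convert each phasor to rectangular form:
  V1 = 19.9·(cos(49.8°) + j·sin(49.8°)) = 12.84 + j15.2 V
  V2 = 6.25·(cos(-30.0°) + j·sin(-30.0°)) = 5.413 - j3.125 V
Step 2 — Sum components: V_total = 18.26 + j12.07 V.
Step 3 — Convert to polar: |V_total| = 21.89 V, ∠V_total = 33.5°.

V_total = 21.89∠33.5° V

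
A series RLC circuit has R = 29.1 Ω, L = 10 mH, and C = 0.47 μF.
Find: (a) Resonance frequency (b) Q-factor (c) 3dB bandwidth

Step 1 — Resonance condition Im(Z)=0 gives ω₀ = 1/√(LC).
Step 2 — ω₀ = 1/√(0.01·4.7e-07) = 1.459e+04 rad/s.
Step 3 — f₀ = ω₀/(2π) = 2322 Hz.
Step 4 — Series Q: Q = ω₀L/R = 1.459e+04·0.01/29.1 = 5.013.
Step 5 — 3dB bandwidth: Δω = ω₀/Q = 2910 rad/s; BW = Δω/(2π) = 463.1 Hz.

(a) f₀ = 2322 Hz  (b) Q = 5.013  (c) BW = 463.1 Hz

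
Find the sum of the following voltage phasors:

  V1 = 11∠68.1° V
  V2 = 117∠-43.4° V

Step 1 — Convert each phasor to rectangular form:
  V1 = 11·(cos(68.1°) + j·sin(68.1°)) = 4.103 + j10.21 V
  V2 = 117·(cos(-43.4°) + j·sin(-43.4°)) = 85.01 - j80.39 V
Step 2 — Sum components: V_total = 89.11 - j70.18 V.
Step 3 — Convert to polar: |V_total| = 113.4 V, ∠V_total = -38.2°.

V_total = 113.4∠-38.2° V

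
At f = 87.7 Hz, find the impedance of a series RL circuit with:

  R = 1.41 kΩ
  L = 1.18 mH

Step 1 — Angular frequency: ω = 2π·f = 2π·87.7 = 551 rad/s.
Step 2 — Component impedances:
  R: Z = R = 1410 Ω
  L: Z = jωL = j·551·0.00118 = 0 + j0.6502 Ω
Step 3 — Series combination: Z_total = R + L = 1410 + j0.6502 Ω = 1410∠0.0° Ω.

Z = 1410 + j0.6502 Ω = 1410∠0.0° Ω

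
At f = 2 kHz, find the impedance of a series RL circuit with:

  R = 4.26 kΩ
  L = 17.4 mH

Step 1 — Angular frequency: ω = 2π·f = 2π·2000 = 1.257e+04 rad/s.
Step 2 — Component impedances:
  R: Z = R = 4260 Ω
  L: Z = jωL = j·1.257e+04·0.0174 = 0 + j218.7 Ω
Step 3 — Series combination: Z_total = R + L = 4260 + j218.7 Ω = 4266∠2.9° Ω.

Z = 4260 + j218.7 Ω = 4266∠2.9° Ω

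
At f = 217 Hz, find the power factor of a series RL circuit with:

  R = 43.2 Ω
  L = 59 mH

Step 1 — Angular frequency: ω = 2π·f = 2π·217 = 1363 rad/s.
Step 2 — Component impedances:
  R: Z = R = 43.2 Ω
  L: Z = jωL = j·1363·0.059 = 0 + j80.44 Ω
Step 3 — Series combination: Z_total = R + L = 43.2 + j80.44 Ω = 91.31∠61.8° Ω.
Step 4 — Power factor: PF = cos(φ) = Re(Z)/|Z| = 43.2/91.31 = 0.4731.
Step 5 — Type: Im(Z) = 80.44 ⇒ lagging (phase φ = 61.8°).

PF = 0.4731 (lagging, φ = 61.8°)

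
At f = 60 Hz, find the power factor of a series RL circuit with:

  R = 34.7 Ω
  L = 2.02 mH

Step 1 — Angular frequency: ω = 2π·f = 2π·60 = 377 rad/s.
Step 2 — Component impedances:
  R: Z = R = 34.7 Ω
  L: Z = jωL = j·377·0.00202 = 0 + j0.7615 Ω
Step 3 — Series combination: Z_total = R + L = 34.7 + j0.7615 Ω = 34.71∠1.3° Ω.
Step 4 — Power factor: PF = cos(φ) = Re(Z)/|Z| = 34.7/34.708 = 0.9998.
Step 5 — Type: Im(Z) = 0.7615 ⇒ lagging (phase φ = 1.3°).

PF = 0.9998 (lagging, φ = 1.3°)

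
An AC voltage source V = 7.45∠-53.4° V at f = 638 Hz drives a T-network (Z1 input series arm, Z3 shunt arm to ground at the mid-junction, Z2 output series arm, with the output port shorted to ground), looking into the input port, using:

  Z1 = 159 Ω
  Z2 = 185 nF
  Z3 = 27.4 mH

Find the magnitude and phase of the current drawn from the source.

Step 1 — Angular frequency: ω = 2π·f = 2π·638 = 4009 rad/s.
Step 2 — Component impedances:
  Z1: Z = R = 159 Ω
  Z2: Z = 1/(jωC) = -j/(ω·C) = 0 - j1348 Ω
  Z3: Z = jωL = j·4009·0.0274 = 0 + j109.8 Ω
Step 3 — With the output port shorted to ground, the output series arm Z2 runs from the junction to ground; the shunt arm Z3 also runs from the junction to ground. They appear in parallel: Z3 || Z2 = 0 + j119.6 Ω.
Step 4 — Series with input arm Z1: Z_in = Z1 + (Z3 || Z2) = 159 + j119.6 Ω = 198.9∠36.9° Ω.
Step 5 — Source phasor: V = 7.45∠-53.4° V = 4.442 - j5.981 V.
Step 6 — Ohm's law: I = V / Z_total = (4.442 - j5.981) / (159 + j119.6) = -0.0002258 - j0.03745 A.
Step 7 — Convert to polar: |I| = 0.03745 A, ∠I = -90.3°.

I = 0.03745∠-90.3° A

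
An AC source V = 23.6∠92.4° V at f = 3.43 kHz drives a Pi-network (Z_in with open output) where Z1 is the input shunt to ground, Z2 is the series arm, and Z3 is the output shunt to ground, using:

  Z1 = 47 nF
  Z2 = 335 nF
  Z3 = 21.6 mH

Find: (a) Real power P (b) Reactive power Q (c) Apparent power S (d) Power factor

Step 1 — Angular frequency: ω = 2π·f = 2π·3430 = 2.155e+04 rad/s.
Step 2 — Component impedances:
  Z1: Z = 1/(jωC) = -j/(ω·C) = 0 - j987.3 Ω
  Z2: Z = 1/(jωC) = -j/(ω·C) = 0 - j138.5 Ω
  Z3: Z = jωL = j·2.155e+04·0.0216 = 0 + j465.5 Ω
Step 3 — With open output, the series arm Z2 and the output shunt Z3 appear in series to ground: Z2 + Z3 = 0 + j327 Ω.
Step 4 — Parallel with input shunt Z1: Z_in = Z1 || (Z2 + Z3) = 0 + j488.9 Ω = 488.9∠90.0° Ω.
Step 5 — Source phasor: V = 23.6∠92.4° V = -0.9883 + j23.58 V.
Step 6 — Current: I = V / Z = 0.04822 + j0.002021 A = 0.04827∠2.4° A.
Step 7 — Complex power: S = V·I* = 0 + j1.139 VA.
Step 8 — Real power: P = Re(S) = 0 W.
Step 9 — Reactive power: Q = Im(S) = 1.139 VAR.
Step 10 — Apparent power: |S| = 1.139 VA.
Step 11 — Power factor: PF = P/|S| = 0 (lagging).

(a) P = 0 W  (b) Q = 1.139 VAR  (c) S = 1.139 VA  (d) PF = 0 (lagging)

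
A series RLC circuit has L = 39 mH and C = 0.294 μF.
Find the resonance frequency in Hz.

Step 1 — Resonance condition Im(Z)=0 gives ω₀ = 1/√(LC).
Step 2 — ω₀ = 1/√(0.039·2.94e-07) = 9339 rad/s.
Step 3 — f₀ = ω₀/(2π) = 1486 Hz.

f₀ = 1486 Hz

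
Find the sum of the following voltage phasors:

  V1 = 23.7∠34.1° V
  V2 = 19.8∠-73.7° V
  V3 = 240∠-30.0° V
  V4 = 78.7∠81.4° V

Step 1 — Convert each phasor to rectangular form:
  V1 = 23.7·(cos(34.1°) + j·sin(34.1°)) = 19.63 + j13.29 V
  V2 = 19.8·(cos(-73.7°) + j·sin(-73.7°)) = 5.557 - j19 V
  V3 = 240·(cos(-30.0°) + j·sin(-30.0°)) = 207.8 - j120 V
  V4 = 78.7·(cos(81.4°) + j·sin(81.4°)) = 11.77 + j77.82 V
Step 2 — Sum components: V_total = 244.8 - j47.9 V.
Step 3 — Convert to polar: |V_total| = 249.4 V, ∠V_total = -11.1°.

V_total = 249.4∠-11.1° V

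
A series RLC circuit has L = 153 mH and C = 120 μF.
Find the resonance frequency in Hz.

Step 1 — Resonance condition Im(Z)=0 gives ω₀ = 1/√(LC).
Step 2 — ω₀ = 1/√(0.153·0.00012) = 233.4 rad/s.
Step 3 — f₀ = ω₀/(2π) = 37.14 Hz.

f₀ = 37.14 Hz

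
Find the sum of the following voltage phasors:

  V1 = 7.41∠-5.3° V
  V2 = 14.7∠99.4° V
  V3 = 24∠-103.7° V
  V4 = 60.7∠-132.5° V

Step 1 — Convert each phasor to rectangular form:
  V1 = 7.41·(cos(-5.3°) + j·sin(-5.3°)) = 7.378 - j0.6845 V
  V2 = 14.7·(cos(99.4°) + j·sin(99.4°)) = -2.401 + j14.5 V
  V3 = 24·(cos(-103.7°) + j·sin(-103.7°)) = -5.684 - j23.32 V
  V4 = 60.7·(cos(-132.5°) + j·sin(-132.5°)) = -41.01 - j44.75 V
Step 2 — Sum components: V_total = -41.72 - j54.25 V.
Step 3 — Convert to polar: |V_total| = 68.44 V, ∠V_total = -127.6°.

V_total = 68.44∠-127.6° V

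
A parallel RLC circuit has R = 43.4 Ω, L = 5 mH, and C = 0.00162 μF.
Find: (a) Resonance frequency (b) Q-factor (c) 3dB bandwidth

Step 1 — Resonance: ω₀ = 1/√(LC) = 1/√(0.005·1.62e-09) = 3.514e+05 rad/s.
Step 2 — f₀ = ω₀/(2π) = 5.592e+04 Hz.
Step 3 — Parallel Q: Q = R/(ω₀L) = 43.4/(3.514e+05·0.005) = 0.0247.
Step 4 — Bandwidth: Δω = ω₀/Q = 1.422e+07 rad/s; BW = Δω/(2π) = 2.264e+06 Hz.

(a) f₀ = 5.592e+04 Hz  (b) Q = 0.0247  (c) BW = 2.264e+06 Hz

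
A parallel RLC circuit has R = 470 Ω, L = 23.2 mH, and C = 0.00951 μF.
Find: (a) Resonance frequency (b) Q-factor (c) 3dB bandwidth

Step 1 — Resonance: ω₀ = 1/√(LC) = 1/√(0.0232·9.51e-09) = 6.732e+04 rad/s.
Step 2 — f₀ = ω₀/(2π) = 1.071e+04 Hz.
Step 3 — Parallel Q: Q = R/(ω₀L) = 470/(6.732e+04·0.0232) = 0.3009.
Step 4 — Bandwidth: Δω = ω₀/Q = 2.237e+05 rad/s; BW = Δω/(2π) = 3.561e+04 Hz.

(a) f₀ = 1.071e+04 Hz  (b) Q = 0.3009  (c) BW = 3.561e+04 Hz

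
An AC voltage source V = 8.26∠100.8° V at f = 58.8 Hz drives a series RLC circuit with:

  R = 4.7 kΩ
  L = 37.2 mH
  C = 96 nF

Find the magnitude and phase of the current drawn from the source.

Step 1 — Angular frequency: ω = 2π·f = 2π·58.8 = 369.5 rad/s.
Step 2 — Component impedances:
  R: Z = R = 4700 Ω
  L: Z = jωL = j·369.5·0.0372 = 0 + j13.74 Ω
  C: Z = 1/(jωC) = -j/(ω·C) = 0 - j2.819e+04 Ω
Step 3 — Series combination: Z_total = R + L + C = 4700 - j2.818e+04 Ω = 2.857e+04∠-80.5° Ω.
Step 4 — Source phasor: V = 8.26∠100.8° V = -1.548 + j8.114 V.
Step 5 — Ohm's law: I = V / Z_total = (-1.548 + j8.114) / (4700 - j2.818e+04) = -0.000289 - j6.718e-06 A.
Step 6 — Convert to polar: |I| = 0.0002891 A, ∠I = -178.7°.

I = 0.0002891∠-178.7° A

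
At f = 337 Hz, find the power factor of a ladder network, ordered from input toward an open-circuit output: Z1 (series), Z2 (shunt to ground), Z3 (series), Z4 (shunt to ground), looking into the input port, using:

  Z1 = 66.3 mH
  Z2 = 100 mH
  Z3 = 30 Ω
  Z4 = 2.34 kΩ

Step 1 — Angular frequency: ω = 2π·f = 2π·337 = 2117 rad/s.
Step 2 — Component impedances:
  Z1: Z = jωL = j·2117·0.0663 = 0 + j140.4 Ω
  Z2: Z = jωL = j·2117·0.1 = 0 + j211.7 Ω
  Z3: Z = R = 30 Ω
  Z4: Z = R = 2340 Ω
Step 3 — Ladder network (open output): work backward from the far end, alternating series and parallel combinations. Z_in = 18.77 + j350.5 Ω = 351∠86.9° Ω.
Step 4 — Power factor: PF = cos(φ) = Re(Z)/|Z| = 18.77/351 = 0.05348.
Step 5 — Type: Im(Z) = 350.5 ⇒ lagging (phase φ = 86.9°).

PF = 0.05348 (lagging, φ = 86.9°)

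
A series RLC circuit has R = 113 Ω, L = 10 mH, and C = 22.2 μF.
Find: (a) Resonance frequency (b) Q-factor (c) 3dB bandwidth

Step 1 — Resonance: ω₀ = 1/√(LC) = 1/√(0.01·2.22e-05) = 2122 rad/s.
Step 2 — f₀ = ω₀/(2π) = 337.8 Hz.
Step 3 — Series Q: Q = ω₀L/R = 2122·0.01/113 = 0.1878.
Step 4 — Bandwidth: Δω = ω₀/Q = 1.13e+04 rad/s; BW = Δω/(2π) = 1798 Hz.

(a) f₀ = 337.8 Hz  (b) Q = 0.1878  (c) BW = 1798 Hz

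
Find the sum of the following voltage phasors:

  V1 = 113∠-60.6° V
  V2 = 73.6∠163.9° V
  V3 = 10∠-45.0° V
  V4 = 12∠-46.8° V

Step 1 — Convert each phasor to rectangular form:
  V1 = 113·(cos(-60.6°) + j·sin(-60.6°)) = 55.47 - j98.45 V
  V2 = 73.6·(cos(163.9°) + j·sin(163.9°)) = -70.71 + j20.41 V
  V3 = 10·(cos(-45.0°) + j·sin(-45.0°)) = 7.071 - j7.071 V
  V4 = 12·(cos(-46.8°) + j·sin(-46.8°)) = 8.215 - j8.748 V
Step 2 — Sum components: V_total = 0.04441 - j93.86 V.
Step 3 — Convert to polar: |V_total| = 93.86 V, ∠V_total = -90.0°.

V_total = 93.86∠-90.0° V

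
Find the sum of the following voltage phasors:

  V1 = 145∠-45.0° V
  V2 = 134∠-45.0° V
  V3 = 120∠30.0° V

Step 1 — Convert each phasor to rectangular form:
  V1 = 145·(cos(-45.0°) + j·sin(-45.0°)) = 102.5 - j102.5 V
  V2 = 134·(cos(-45.0°) + j·sin(-45.0°)) = 94.75 - j94.75 V
  V3 = 120·(cos(30.0°) + j·sin(30.0°)) = 103.9 + j60 V
Step 2 — Sum components: V_total = 301.2 - j137.3 V.
Step 3 — Convert to polar: |V_total| = 331 V, ∠V_total = -24.5°.

V_total = 331∠-24.5° V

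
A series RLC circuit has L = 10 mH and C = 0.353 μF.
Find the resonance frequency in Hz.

Step 1 — Resonance condition Im(Z)=0 gives ω₀ = 1/√(LC).
Step 2 — ω₀ = 1/√(0.01·3.53e-07) = 1.683e+04 rad/s.
Step 3 — f₀ = ω₀/(2π) = 2679 Hz.

f₀ = 2679 Hz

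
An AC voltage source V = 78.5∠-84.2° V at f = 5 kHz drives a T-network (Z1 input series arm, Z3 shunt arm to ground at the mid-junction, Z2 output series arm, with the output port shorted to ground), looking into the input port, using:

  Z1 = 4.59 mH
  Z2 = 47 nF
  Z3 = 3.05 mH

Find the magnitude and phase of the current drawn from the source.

Step 1 — Angular frequency: ω = 2π·f = 2π·5000 = 3.142e+04 rad/s.
Step 2 — Component impedances:
  Z1: Z = jωL = j·3.142e+04·0.00459 = 0 + j144.2 Ω
  Z2: Z = 1/(jωC) = -j/(ω·C) = 0 - j677.3 Ω
  Z3: Z = jωL = j·3.142e+04·0.00305 = 0 + j95.82 Ω
Step 3 — With the output port shorted to ground, the output series arm Z2 runs from the junction to ground; the shunt arm Z3 also runs from the junction to ground. They appear in parallel: Z3 || Z2 = 0 + j111.6 Ω.
Step 4 — Series with input arm Z1: Z_in = Z1 + (Z3 || Z2) = 0 + j255.8 Ω = 255.8∠90.0° Ω.
Step 5 — Source phasor: V = 78.5∠-84.2° V = 7.933 - j78.1 V.
Step 6 — Ohm's law: I = V / Z_total = (7.933 - j78.1) / (0 + j255.8) = -0.3053 - j0.03101 A.
Step 7 — Convert to polar: |I| = 0.3069 A, ∠I = -174.2°.

I = 0.3069∠-174.2° A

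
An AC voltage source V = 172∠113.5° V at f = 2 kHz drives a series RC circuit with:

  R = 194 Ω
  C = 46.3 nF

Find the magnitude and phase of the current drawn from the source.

Step 1 — Angular frequency: ω = 2π·f = 2π·2000 = 1.257e+04 rad/s.
Step 2 — Component impedances:
  R: Z = R = 194 Ω
  C: Z = 1/(jωC) = -j/(ω·C) = 0 - j1719 Ω
Step 3 — Series combination: Z_total = R + C = 194 - j1719 Ω = 1730∠-83.6° Ω.
Step 4 — Source phasor: V = 172∠113.5° V = -68.58 + j157.7 V.
Step 5 — Ohm's law: I = V / Z_total = (-68.58 + j157.7) / (194 - j1719) = -0.09507 - j0.02917 A.
Step 6 — Convert to polar: |I| = 0.09944 A, ∠I = -162.9°.

I = 0.09944∠-162.9° A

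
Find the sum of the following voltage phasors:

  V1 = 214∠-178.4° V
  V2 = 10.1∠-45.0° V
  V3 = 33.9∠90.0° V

Step 1 — Convert each phasor to rectangular form:
  V1 = 214·(cos(-178.4°) + j·sin(-178.4°)) = -213.9 - j5.975 V
  V2 = 10.1·(cos(-45.0°) + j·sin(-45.0°)) = 7.142 - j7.142 V
  V3 = 33.9·(cos(90.0°) + j·sin(90.0°)) = 0 + j33.9 V
Step 2 — Sum components: V_total = -206.8 + j20.78 V.
Step 3 — Convert to polar: |V_total| = 207.8 V, ∠V_total = 174.3°.

V_total = 207.8∠174.3° V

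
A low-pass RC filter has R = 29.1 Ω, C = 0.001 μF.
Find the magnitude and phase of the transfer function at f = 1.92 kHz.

Step 1 — Angular frequency: ω = 2π·1920 = 1.206e+04 rad/s.
Step 2 — Transfer function: H(jω) = 1/(1 + jωRC).
Step 3 — Denominator: 1 + jωRC = 1 + j·1.206e+04·29.1·1e-09 = 1 + j0.0003511.
Step 4 — H = 1 - j0.0003511.
Step 5 — Magnitude: |H| = 1 (-0.0 dB); phase: φ = -0.0°.

|H| = 1 (-0.0 dB), φ = -0.0°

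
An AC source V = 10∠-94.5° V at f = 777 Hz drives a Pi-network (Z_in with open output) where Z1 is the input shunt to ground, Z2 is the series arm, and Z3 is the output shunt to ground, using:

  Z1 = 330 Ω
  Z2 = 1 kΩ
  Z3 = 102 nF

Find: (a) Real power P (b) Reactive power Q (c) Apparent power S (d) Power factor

Step 1 — Angular frequency: ω = 2π·f = 2π·777 = 4882 rad/s.
Step 2 — Component impedances:
  Z1: Z = R = 330 Ω
  Z2: Z = R = 1000 Ω
  Z3: Z = 1/(jωC) = -j/(ω·C) = 0 - j2008 Ω
Step 3 — With open output, the series arm Z2 and the output shunt Z3 appear in series to ground: Z2 + Z3 = 1000 - j2008 Ω.
Step 4 — Parallel with input shunt Z1: Z_in = Z1 || (Z2 + Z3) = 305 - j37.69 Ω = 307.4∠-7.0° Ω.
Step 5 — Source phasor: V = 10∠-94.5° V = -0.7846 - j9.969 V.
Step 6 — Current: I = V / Z = 0.001444 - j0.0325 A = 0.03254∠-87.5° A.
Step 7 — Complex power: S = V·I* = 0.3229 - j0.0399 VA.
Step 8 — Real power: P = Re(S) = 0.3229 W.
Step 9 — Reactive power: Q = Im(S) = -0.0399 VAR.
Step 10 — Apparent power: |S| = 0.3254 VA.
Step 11 — Power factor: PF = P/|S| = 0.9925 (leading).

(a) P = 0.3229 W  (b) Q = -0.0399 VAR  (c) S = 0.3254 VA  (d) PF = 0.9925 (leading)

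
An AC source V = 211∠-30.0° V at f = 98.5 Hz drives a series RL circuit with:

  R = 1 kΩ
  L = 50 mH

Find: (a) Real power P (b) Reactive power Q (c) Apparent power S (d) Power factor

Step 1 — Angular frequency: ω = 2π·f = 2π·98.5 = 618.9 rad/s.
Step 2 — Component impedances:
  R: Z = R = 1000 Ω
  L: Z = jωL = j·618.9·0.05 = 0 + j30.94 Ω
Step 3 — Series combination: Z_total = R + L = 1000 + j30.94 Ω = 1000∠1.8° Ω.
Step 4 — Source phasor: V = 211∠-30.0° V = 182.7 - j105.5 V.
Step 5 — Current: I = V / Z = 0.1793 - j0.111 A = 0.2109∠-31.8° A.
Step 6 — Complex power: S = V·I* = 44.48 + j1.376 VA.
Step 7 — Real power: P = Re(S) = 44.48 W.
Step 8 — Reactive power: Q = Im(S) = 1.376 VAR.
Step 9 — Apparent power: |S| = 44.5 VA.
Step 10 — Power factor: PF = P/|S| = 0.9995 (lagging).

(a) P = 44.48 W  (b) Q = 1.376 VAR  (c) S = 44.5 VA  (d) PF = 0.9995 (lagging)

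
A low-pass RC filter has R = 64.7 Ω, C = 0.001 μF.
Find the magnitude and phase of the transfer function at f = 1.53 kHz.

Step 1 — Angular frequency: ω = 2π·1530 = 9613 rad/s.
Step 2 — Transfer function: H(jω) = 1/(1 + jωRC).
Step 3 — Denominator: 1 + jωRC = 1 + j·9613·64.7·1e-09 = 1 + j0.000622.
Step 4 — H = 1 - j0.000622.
Step 5 — Magnitude: |H| = 1 (-0.0 dB); phase: φ = -0.0°.

|H| = 1 (-0.0 dB), φ = -0.0°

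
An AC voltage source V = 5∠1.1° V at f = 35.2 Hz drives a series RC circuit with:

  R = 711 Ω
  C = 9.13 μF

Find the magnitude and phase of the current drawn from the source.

Step 1 — Angular frequency: ω = 2π·f = 2π·35.2 = 221.2 rad/s.
Step 2 — Component impedances:
  R: Z = R = 711 Ω
  C: Z = 1/(jωC) = -j/(ω·C) = 0 - j495.2 Ω
Step 3 — Series combination: Z_total = R + C = 711 - j495.2 Ω = 866.5∠-34.9° Ω.
Step 4 — Source phasor: V = 5∠1.1° V = 4.999 + j0.09599 V.
Step 5 — Ohm's law: I = V / Z_total = (4.999 + j0.09599) / (711 - j495.2) = 0.004671 + j0.003388 A.
Step 6 — Convert to polar: |I| = 0.005771 A, ∠I = 36.0°.

I = 0.005771∠36.0° A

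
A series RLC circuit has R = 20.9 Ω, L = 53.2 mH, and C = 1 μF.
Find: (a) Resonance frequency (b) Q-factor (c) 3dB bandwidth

Step 1 — Resonance: ω₀ = 1/√(LC) = 1/√(0.0532·1e-06) = 4336 rad/s.
Step 2 — f₀ = ω₀/(2π) = 690 Hz.
Step 3 — Series Q: Q = ω₀L/R = 4336·0.0532/20.9 = 11.04.
Step 4 — Bandwidth: Δω = ω₀/Q = 392.9 rad/s; BW = Δω/(2π) = 62.53 Hz.

(a) f₀ = 690 Hz  (b) Q = 11.04  (c) BW = 62.53 Hz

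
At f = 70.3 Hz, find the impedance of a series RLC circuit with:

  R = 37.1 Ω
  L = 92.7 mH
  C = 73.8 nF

Step 1 — Angular frequency: ω = 2π·f = 2π·70.3 = 441.7 rad/s.
Step 2 — Component impedances:
  R: Z = R = 37.1 Ω
  L: Z = jωL = j·441.7·0.0927 = 0 + j40.95 Ω
  C: Z = 1/(jωC) = -j/(ω·C) = 0 - j3.068e+04 Ω
Step 3 — Series combination: Z_total = R + L + C = 37.1 - j3.064e+04 Ω = 3.064e+04∠-89.9° Ω.

Z = 37.1 - j3.064e+04 Ω = 3.064e+04∠-89.9° Ω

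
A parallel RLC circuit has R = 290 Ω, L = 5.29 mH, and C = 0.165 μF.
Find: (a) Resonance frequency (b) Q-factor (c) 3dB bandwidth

Step 1 — Resonance: ω₀ = 1/√(LC) = 1/√(0.00529·1.65e-07) = 3.385e+04 rad/s.
Step 2 — f₀ = ω₀/(2π) = 5387 Hz.
Step 3 — Parallel Q: Q = R/(ω₀L) = 290/(3.385e+04·0.00529) = 1.62.
Step 4 — Bandwidth: Δω = ω₀/Q = 2.09e+04 rad/s; BW = Δω/(2π) = 3326 Hz.

(a) f₀ = 5387 Hz  (b) Q = 1.62  (c) BW = 3326 Hz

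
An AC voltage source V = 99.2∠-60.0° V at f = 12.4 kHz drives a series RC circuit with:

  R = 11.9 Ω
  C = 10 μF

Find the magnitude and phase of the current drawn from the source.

Step 1 — Angular frequency: ω = 2π·f = 2π·1.24e+04 = 7.791e+04 rad/s.
Step 2 — Component impedances:
  R: Z = R = 11.9 Ω
  C: Z = 1/(jωC) = -j/(ω·C) = 0 - j1.284 Ω
Step 3 — Series combination: Z_total = R + C = 11.9 - j1.284 Ω = 11.97∠-6.2° Ω.
Step 4 — Source phasor: V = 99.2∠-60.0° V = 49.6 - j85.91 V.
Step 5 — Ohm's law: I = V / Z_total = (49.6 - j85.91) / (11.9 - j1.284) = 4.89 - j6.692 A.
Step 6 — Convert to polar: |I| = 8.288 A, ∠I = -53.8°.

I = 8.288∠-53.8° A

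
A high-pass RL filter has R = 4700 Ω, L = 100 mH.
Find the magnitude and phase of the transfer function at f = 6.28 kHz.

Step 1 — Angular frequency: ω = 2π·6280 = 3.946e+04 rad/s.
Step 2 — Transfer function: H(jω) = jωL/(R + jωL).
Step 3 — Numerator jωL = j·3946; denominator R + jωL = 4700 + j3946.
Step 4 — H = 0.4134 + j0.4924.
Step 5 — Magnitude: |H| = 0.643 (-3.8 dB); phase: φ = 50.0°.

|H| = 0.643 (-3.8 dB), φ = 50.0°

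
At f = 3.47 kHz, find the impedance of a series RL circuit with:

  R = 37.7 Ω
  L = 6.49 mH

Step 1 — Angular frequency: ω = 2π·f = 2π·3470 = 2.18e+04 rad/s.
Step 2 — Component impedances:
  R: Z = R = 37.7 Ω
  L: Z = jωL = j·2.18e+04·0.00649 = 0 + j141.5 Ω
Step 3 — Series combination: Z_total = R + L = 37.7 + j141.5 Ω = 146.4∠75.1° Ω.

Z = 37.7 + j141.5 Ω = 146.4∠75.1° Ω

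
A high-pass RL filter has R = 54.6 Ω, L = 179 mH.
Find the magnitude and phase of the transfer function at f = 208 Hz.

Step 1 — Angular frequency: ω = 2π·208 = 1307 rad/s.
Step 2 — Transfer function: H(jω) = jωL/(R + jωL).
Step 3 — Numerator jωL = j·233.9; denominator R + jωL = 54.6 + j233.9.
Step 4 — H = 0.9483 + j0.2213.
Step 5 — Magnitude: |H| = 0.9738 (-0.2 dB); phase: φ = 13.1°.

|H| = 0.9738 (-0.2 dB), φ = 13.1°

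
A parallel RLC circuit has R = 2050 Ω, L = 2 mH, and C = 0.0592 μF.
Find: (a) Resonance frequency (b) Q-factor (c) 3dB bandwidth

Step 1 — Resonance: ω₀ = 1/√(LC) = 1/√(0.002·5.92e-08) = 9.19e+04 rad/s.
Step 2 — f₀ = ω₀/(2π) = 1.463e+04 Hz.
Step 3 — Parallel Q: Q = R/(ω₀L) = 2050/(9.19e+04·0.002) = 11.15.
Step 4 — Bandwidth: Δω = ω₀/Q = 8240 rad/s; BW = Δω/(2π) = 1311 Hz.

(a) f₀ = 1.463e+04 Hz  (b) Q = 11.15  (c) BW = 1311 Hz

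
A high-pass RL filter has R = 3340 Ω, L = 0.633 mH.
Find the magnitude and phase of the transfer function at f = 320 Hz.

Step 1 — Angular frequency: ω = 2π·320 = 2011 rad/s.
Step 2 — Transfer function: H(jω) = jωL/(R + jωL).
Step 3 — Numerator jωL = j·1.273; denominator R + jωL = 3340 + j1.273.
Step 4 — H = 1.452e-07 + j0.0003811.
Step 5 — Magnitude: |H| = 0.0003811 (-68.4 dB); phase: φ = 90.0°.

|H| = 0.0003811 (-68.4 dB), φ = 90.0°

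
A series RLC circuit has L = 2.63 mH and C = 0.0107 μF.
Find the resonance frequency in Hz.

Step 1 — Resonance condition Im(Z)=0 gives ω₀ = 1/√(LC).
Step 2 — ω₀ = 1/√(0.00263·1.07e-08) = 1.885e+05 rad/s.
Step 3 — f₀ = ω₀/(2π) = 3e+04 Hz.

f₀ = 3e+04 Hz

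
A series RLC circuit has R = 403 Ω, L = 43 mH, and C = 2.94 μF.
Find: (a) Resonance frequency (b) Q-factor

Step 1 — Resonance condition Im(Z)=0 gives ω₀ = 1/√(LC).
Step 2 — ω₀ = 1/√(0.043·2.94e-06) = 2812 rad/s.
Step 3 — f₀ = ω₀/(2π) = 447.6 Hz.
Step 4 — Series Q: Q = ω₀L/R = 2812·0.043/403 = 0.3001.

(a) f₀ = 447.6 Hz  (b) Q = 0.3001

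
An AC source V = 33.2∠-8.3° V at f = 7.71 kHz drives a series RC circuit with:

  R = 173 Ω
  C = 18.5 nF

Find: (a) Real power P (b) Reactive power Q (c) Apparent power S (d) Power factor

Step 1 — Angular frequency: ω = 2π·f = 2π·7710 = 4.844e+04 rad/s.
Step 2 — Component impedances:
  R: Z = R = 173 Ω
  C: Z = 1/(jωC) = -j/(ω·C) = 0 - j1116 Ω
Step 3 — Series combination: Z_total = R + C = 173 - j1116 Ω = 1129∠-81.2° Ω.
Step 4 — Source phasor: V = 33.2∠-8.3° V = 32.85 - j4.793 V.
Step 5 — Current: I = V / Z = 0.008652 + j0.0281 A = 0.0294∠72.9° A.
Step 6 — Complex power: S = V·I* = 0.1496 - j0.9646 VA.
Step 7 — Real power: P = Re(S) = 0.1496 W.
Step 8 — Reactive power: Q = Im(S) = -0.9646 VAR.
Step 9 — Apparent power: |S| = 0.9762 VA.
Step 10 — Power factor: PF = P/|S| = 0.1532 (leading).

(a) P = 0.1496 W  (b) Q = -0.9646 VAR  (c) S = 0.9762 VA  (d) PF = 0.1532 (leading)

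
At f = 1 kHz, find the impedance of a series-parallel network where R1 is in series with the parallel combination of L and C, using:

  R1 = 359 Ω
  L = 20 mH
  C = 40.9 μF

Step 1 — Angular frequency: ω = 2π·f = 2π·1000 = 6283 rad/s.
Step 2 — Component impedances:
  R1: Z = R = 359 Ω
  L: Z = jωL = j·6283·0.02 = 0 + j125.7 Ω
  C: Z = 1/(jωC) = -j/(ω·C) = 0 - j3.891 Ω
Step 3 — Parallel branch: L || C = 1/(1/L + 1/C) = 0 - j4.016 Ω.
Step 4 — Series with R1: Z_total = R1 + (L || C) = 359 - j4.016 Ω = 359∠-0.6° Ω.

Z = 359 - j4.016 Ω = 359∠-0.6° Ω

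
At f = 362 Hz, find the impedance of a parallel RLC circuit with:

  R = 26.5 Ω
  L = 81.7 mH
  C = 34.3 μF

Step 1 — Angular frequency: ω = 2π·f = 2π·362 = 2275 rad/s.
Step 2 — Component impedances:
  R: Z = R = 26.5 Ω
  L: Z = jωL = j·2275·0.0817 = 0 + j185.8 Ω
  C: Z = 1/(jωC) = -j/(ω·C) = 0 - j12.82 Ω
Step 3 — Parallel combination: 1/Z_total = 1/R + 1/L + 1/C; Z_total = 5.632 - j10.84 Ω = 12.22∠-62.5° Ω.

Z = 5.632 - j10.84 Ω = 12.22∠-62.5° Ω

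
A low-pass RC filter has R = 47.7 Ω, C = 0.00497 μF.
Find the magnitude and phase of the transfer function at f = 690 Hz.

Step 1 — Angular frequency: ω = 2π·690 = 4335 rad/s.
Step 2 — Transfer function: H(jω) = 1/(1 + jωRC).
Step 3 — Denominator: 1 + jωRC = 1 + j·4335·47.7·4.97e-09 = 1 + j0.001028.
Step 4 — H = 1 - j0.001028.
Step 5 — Magnitude: |H| = 1 (-0.0 dB); phase: φ = -0.1°.

|H| = 1 (-0.0 dB), φ = -0.1°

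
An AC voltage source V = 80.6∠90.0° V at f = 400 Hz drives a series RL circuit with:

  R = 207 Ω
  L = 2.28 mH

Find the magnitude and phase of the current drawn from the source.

Step 1 — Angular frequency: ω = 2π·f = 2π·400 = 2513 rad/s.
Step 2 — Component impedances:
  R: Z = R = 207 Ω
  L: Z = jωL = j·2513·0.00228 = 0 + j5.73 Ω
Step 3 — Series combination: Z_total = R + L = 207 + j5.73 Ω = 207.1∠1.6° Ω.
Step 4 — Source phasor: V = 80.6∠90.0° V = 0 + j80.6 V.
Step 5 — Ohm's law: I = V / Z_total = (0 + j80.6) / (207 + j5.73) = 0.01077 + j0.3891 A.
Step 6 — Convert to polar: |I| = 0.3892 A, ∠I = 88.4°.

I = 0.3892∠88.4° A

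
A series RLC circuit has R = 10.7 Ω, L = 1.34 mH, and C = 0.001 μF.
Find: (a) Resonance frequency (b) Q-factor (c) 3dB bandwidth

Step 1 — Resonance: ω₀ = 1/√(LC) = 1/√(0.00134·1e-09) = 8.639e+05 rad/s.
Step 2 — f₀ = ω₀/(2π) = 1.375e+05 Hz.
Step 3 — Series Q: Q = ω₀L/R = 8.639e+05·0.00134/10.7 = 108.2.
Step 4 — Bandwidth: Δω = ω₀/Q = 7985 rad/s; BW = Δω/(2π) = 1271 Hz.

(a) f₀ = 1.375e+05 Hz  (b) Q = 108.2  (c) BW = 1271 Hz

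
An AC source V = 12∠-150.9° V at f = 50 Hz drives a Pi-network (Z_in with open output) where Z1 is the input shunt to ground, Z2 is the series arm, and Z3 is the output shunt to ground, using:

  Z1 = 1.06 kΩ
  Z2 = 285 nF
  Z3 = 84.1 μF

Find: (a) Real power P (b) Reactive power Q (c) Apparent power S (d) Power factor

Step 1 — Angular frequency: ω = 2π·f = 2π·50 = 314.2 rad/s.
Step 2 — Component impedances:
  Z1: Z = R = 1060 Ω
  Z2: Z = 1/(jωC) = -j/(ω·C) = 0 - j1.117e+04 Ω
  Z3: Z = 1/(jωC) = -j/(ω·C) = 0 - j37.85 Ω
Step 3 — With open output, the series arm Z2 and the output shunt Z3 appear in series to ground: Z2 + Z3 = 0 - j1.121e+04 Ω.
Step 4 — Parallel with input shunt Z1: Z_in = Z1 || (Z2 + Z3) = 1051 - j99.37 Ω = 1055∠-5.4° Ω.
Step 5 — Source phasor: V = 12∠-150.9° V = -10.49 - j5.836 V.
Step 6 — Current: I = V / Z = -0.009371 - j0.006441 A = 0.01137∠-145.5° A.
Step 7 — Complex power: S = V·I* = 0.1358 - j0.01285 VA.
Step 8 — Real power: P = Re(S) = 0.1358 W.
Step 9 — Reactive power: Q = Im(S) = -0.01285 VAR.
Step 10 — Apparent power: |S| = 0.1365 VA.
Step 11 — Power factor: PF = P/|S| = 0.9956 (leading).

(a) P = 0.1358 W  (b) Q = -0.01285 VAR  (c) S = 0.1365 VA  (d) PF = 0.9956 (leading)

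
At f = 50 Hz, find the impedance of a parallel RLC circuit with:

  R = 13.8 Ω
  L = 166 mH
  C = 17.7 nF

Step 1 — Angular frequency: ω = 2π·f = 2π·50 = 314.2 rad/s.
Step 2 — Component impedances:
  R: Z = R = 13.8 Ω
  L: Z = jωL = j·314.2·0.166 = 0 + j52.15 Ω
  C: Z = 1/(jωC) = -j/(ω·C) = 0 - j1.798e+05 Ω
Step 3 — Parallel combination: 1/Z_total = 1/R + 1/L + 1/C; Z_total = 12.9 + j3.412 Ω = 13.34∠14.8° Ω.

Z = 12.9 + j3.412 Ω = 13.34∠14.8° Ω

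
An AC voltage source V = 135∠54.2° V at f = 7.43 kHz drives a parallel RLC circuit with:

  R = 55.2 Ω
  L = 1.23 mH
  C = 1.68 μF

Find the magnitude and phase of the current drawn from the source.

Step 1 — Angular frequency: ω = 2π·f = 2π·7430 = 4.668e+04 rad/s.
Step 2 — Component impedances:
  R: Z = R = 55.2 Ω
  L: Z = jωL = j·4.668e+04·0.00123 = 0 + j57.42 Ω
  C: Z = 1/(jωC) = -j/(ω·C) = 0 - j12.75 Ω
Step 3 — Parallel combination: 1/Z_total = 1/R + 1/L + 1/C; Z_total = 4.472 - j15.06 Ω = 15.71∠-73.5° Ω.
Step 4 — Source phasor: V = 135∠54.2° V = 78.97 + j109.5 V.
Step 5 — Ohm's law: I = V / Z_total = (78.97 + j109.5) / (4.472 - j15.06) = -5.25 + j6.802 A.
Step 6 — Convert to polar: |I| = 8.592 A, ∠I = 127.7°.

I = 8.592∠127.7° A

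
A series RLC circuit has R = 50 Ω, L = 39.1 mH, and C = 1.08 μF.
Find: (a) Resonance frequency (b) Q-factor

Step 1 — Resonance condition Im(Z)=0 gives ω₀ = 1/√(LC).
Step 2 — ω₀ = 1/√(0.0391·1.08e-06) = 4866 rad/s.
Step 3 — f₀ = ω₀/(2π) = 774.5 Hz.
Step 4 — Series Q: Q = ω₀L/R = 4866·0.0391/50 = 3.805.

(a) f₀ = 774.5 Hz  (b) Q = 3.805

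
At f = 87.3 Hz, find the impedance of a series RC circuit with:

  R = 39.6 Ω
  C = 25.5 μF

Step 1 — Angular frequency: ω = 2π·f = 2π·87.3 = 548.5 rad/s.
Step 2 — Component impedances:
  R: Z = R = 39.6 Ω
  C: Z = 1/(jωC) = -j/(ω·C) = 0 - j71.49 Ω
Step 3 — Series combination: Z_total = R + C = 39.6 - j71.49 Ω = 81.73∠-61.0° Ω.

Z = 39.6 - j71.49 Ω = 81.73∠-61.0° Ω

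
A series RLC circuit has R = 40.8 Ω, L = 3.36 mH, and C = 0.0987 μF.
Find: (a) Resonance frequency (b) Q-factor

Step 1 — Resonance condition Im(Z)=0 gives ω₀ = 1/√(LC).
Step 2 — ω₀ = 1/√(0.00336·9.87e-08) = 5.491e+04 rad/s.
Step 3 — f₀ = ω₀/(2π) = 8740 Hz.
Step 4 — Series Q: Q = ω₀L/R = 5.491e+04·0.00336/40.8 = 4.522.

(a) f₀ = 8740 Hz  (b) Q = 4.522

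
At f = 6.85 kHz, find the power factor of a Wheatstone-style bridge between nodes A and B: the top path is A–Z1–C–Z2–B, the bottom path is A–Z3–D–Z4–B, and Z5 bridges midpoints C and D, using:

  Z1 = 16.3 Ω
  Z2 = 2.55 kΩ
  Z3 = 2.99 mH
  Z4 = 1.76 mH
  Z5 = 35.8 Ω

Step 1 — Angular frequency: ω = 2π·f = 2π·6850 = 4.304e+04 rad/s.
Step 2 — Component impedances:
  Z1: Z = R = 16.3 Ω
  Z2: Z = R = 2550 Ω
  Z3: Z = jωL = j·4.304e+04·0.00299 = 0 + j128.7 Ω
  Z4: Z = jωL = j·4.304e+04·0.00176 = 0 + j75.75 Ω
  Z5: Z = R = 35.8 Ω
Step 3 — Bridge requires nodal analysis (the Z5 bridge couples midpoints C and D, so the two paths cannot be reduced to a simple series/parallel combination). Setting node B to ground and injecting 1 A at node A, the 3-node admittance system at A, C, D solves to V_A = Z_AB = 47.34 + j91.69 Ω = 103.2∠62.7° Ω.
Step 4 — Power factor: PF = cos(φ) = Re(Z)/|Z| = 47.3381/103.186 = 0.4588.
Step 5 — Type: Im(Z) = 91.69 ⇒ lagging (phase φ = 62.7°).

PF = 0.4588 (lagging, φ = 62.7°)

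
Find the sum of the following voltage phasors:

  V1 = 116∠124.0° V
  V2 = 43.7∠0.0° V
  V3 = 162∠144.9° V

Step 1 — Convert each phasor to rectangular form:
  V1 = 116·(cos(124.0°) + j·sin(124.0°)) = -64.87 + j96.17 V
  V2 = 43.7·(cos(0.0°) + j·sin(0.0°)) = 43.7 V
  V3 = 162·(cos(144.9°) + j·sin(144.9°)) = -132.5 + j93.15 V
Step 2 — Sum components: V_total = -153.7 + j189.3 V.
Step 3 — Convert to polar: |V_total| = 243.9 V, ∠V_total = 129.1°.

V_total = 243.9∠129.1° V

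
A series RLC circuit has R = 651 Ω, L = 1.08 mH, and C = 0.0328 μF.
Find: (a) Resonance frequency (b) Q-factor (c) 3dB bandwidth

Step 1 — Resonance: ω₀ = 1/√(LC) = 1/√(0.00108·3.28e-08) = 1.68e+05 rad/s.
Step 2 — f₀ = ω₀/(2π) = 2.674e+04 Hz.
Step 3 — Series Q: Q = ω₀L/R = 1.68e+05·0.00108/651 = 0.2787.
Step 4 — Bandwidth: Δω = ω₀/Q = 6.028e+05 rad/s; BW = Δω/(2π) = 9.594e+04 Hz.

(a) f₀ = 2.674e+04 Hz  (b) Q = 0.2787  (c) BW = 9.594e+04 Hz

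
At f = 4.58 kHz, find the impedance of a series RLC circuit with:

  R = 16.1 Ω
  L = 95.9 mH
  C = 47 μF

Step 1 — Angular frequency: ω = 2π·f = 2π·4580 = 2.878e+04 rad/s.
Step 2 — Component impedances:
  R: Z = R = 16.1 Ω
  L: Z = jωL = j·2.878e+04·0.0959 = 0 + j2760 Ω
  C: Z = 1/(jωC) = -j/(ω·C) = 0 - j0.7394 Ω
Step 3 — Series combination: Z_total = R + L + C = 16.1 + j2759 Ω = 2759∠89.7° Ω.

Z = 16.1 + j2759 Ω = 2759∠89.7° Ω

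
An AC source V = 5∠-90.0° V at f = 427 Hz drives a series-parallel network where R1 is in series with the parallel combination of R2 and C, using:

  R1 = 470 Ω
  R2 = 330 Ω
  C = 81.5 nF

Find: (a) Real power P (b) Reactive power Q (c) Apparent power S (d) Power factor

Step 1 — Angular frequency: ω = 2π·f = 2π·427 = 2683 rad/s.
Step 2 — Component impedances:
  R1: Z = R = 470 Ω
  R2: Z = R = 330 Ω
  C: Z = 1/(jωC) = -j/(ω·C) = 0 - j4573 Ω
Step 3 — Parallel branch: R2 || C = 1/(1/R2 + 1/C) = 328.3 - j23.69 Ω.
Step 4 — Series with R1: Z_total = R1 + (R2 || C) = 798.3 - j23.69 Ω = 798.6∠-1.7° Ω.
Step 5 — Source phasor: V = 5∠-90.0° V = 0 - j5 V.
Step 6 — Current: I = V / Z = 0.0001857 - j0.006258 A = 0.006261∠-88.3° A.
Step 7 — Complex power: S = V·I* = 0.03129 - j0.0009285 VA.
Step 8 — Real power: P = Re(S) = 0.03129 W.
Step 9 — Reactive power: Q = Im(S) = -0.0009285 VAR.
Step 10 — Apparent power: |S| = 0.0313 VA.
Step 11 — Power factor: PF = P/|S| = 0.9996 (leading).

(a) P = 0.03129 W  (b) Q = -0.0009285 VAR  (c) S = 0.0313 VA  (d) PF = 0.9996 (leading)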